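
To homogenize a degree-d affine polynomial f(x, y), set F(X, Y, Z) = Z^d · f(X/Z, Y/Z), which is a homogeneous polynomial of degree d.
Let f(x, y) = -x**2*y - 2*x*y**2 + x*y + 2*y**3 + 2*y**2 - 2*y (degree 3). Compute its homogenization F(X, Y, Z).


F(X, Y, Z) = -X**2*Y - 2*X*Y**2 + X*Y*Z + 2*Y**3 + 2*Y**2*Z - 2*Y*Z**2

deg(f) = 3.
Substitute x = X/Z, y = Y/Z into f, then multiply by Z^3.
  monomial -1·x^2·y^1 ↦ -1·X^2·Y^1·Z^0.
  monomial -2·x^1·y^2 ↦ -2·X^1·Y^2·Z^0.
  monomial 1·x^1·y^1 ↦ 1·X^1·Y^1·Z^1.
  monomial 2·x^0·y^3 ↦ 2·X^0·Y^3·Z^0.
  monomial 2·x^0·y^2 ↦ 2·X^0·Y^2·Z^1.
  monomial -2·x^0·y^1 ↦ -2·X^0·Y^1·Z^2.
Collecting: F(X, Y, Z) = -X**2*Y - 2*X*Y**2 + X*Y*Z + 2*Y**3 + 2*Y**2*Z - 2*Y*Z**2.


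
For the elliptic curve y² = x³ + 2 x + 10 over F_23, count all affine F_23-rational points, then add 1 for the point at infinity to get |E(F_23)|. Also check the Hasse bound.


Affine points = {(1, 6), (1, 17), (4, 6), (4, 17), (6, 10), (6, 13), (8, 3), (8, 20), (10, 8), (10, 15), (11, 11), (11, 12), (13, 5), (13, 18), (17, 9), (17, 14), (18, 6), (18, 17), (20, 0)}; affine count = 19; |E(F_23)| = 20.

Discriminant check: Δ ∝ 4a³ + 27b² = 4·2³ + 27·10² = 4·8 + 27·100 ≡ 18 (mod 23). Nonzero ⇒ E is nonsingular.
For each x ∈ F_23, compute rhs = x³ + 2·x + 10 mod 23, then count y ∈ F_23 with y² ≡ rhs.
  x = 0: rhs = 10, matching y values: none (0 points).
  x = 1: rhs = 13, matching y values: 6, 17 (2 points).
  x = 2: rhs = 22, matching y values: none (0 points).
  x = 3: rhs = 20, matching y values: none (0 points).
  x = 4: rhs = 13, matching y values: 6, 17 (2 points).
  x = 5: rhs = 7, matching y values: none (0 points).
  x = 6: rhs = 8, matching y values: 10, 13 (2 points).
  x = 7: rhs = 22, matching y values: none (0 points).
  x = 8: rhs = 9, matching y values: 3, 20 (2 points).
  x = 9: rhs = 21, matching y values: none (0 points).
  x = 10: rhs = 18, matching y values: 8, 15 (2 points).
  x = 11: rhs = 6, matching y values: 11, 12 (2 points).
  x = 12: rhs = 14, matching y values: none (0 points).
  x = 13: rhs = 2, matching y values: 5, 18 (2 points).
  x = 14: rhs = 22, matching y values: none (0 points).
  x = 15: rhs = 11, matching y values: none (0 points).
  x = 16: rhs = 21, matching y values: none (0 points).
  x = 17: rhs = 12, matching y values: 9, 14 (2 points).
  x = 18: rhs = 13, matching y values: 6, 17 (2 points).
  x = 19: rhs = 7, matching y values: none (0 points).
  x = 20: rhs = 0, matching y values: 0 (1 points).
  x = 21: rhs = 21, matching y values: none (0 points).
  x = 22: rhs = 7, matching y values: none (0 points).
Total affine count: 19.
Full point count |E(F_23)| = 19 + 1 = 20.
Hasse bound: |20 − (23+1)| = |-4| = 4 ≤ 2√23 ≈ 9.5917 ✓.


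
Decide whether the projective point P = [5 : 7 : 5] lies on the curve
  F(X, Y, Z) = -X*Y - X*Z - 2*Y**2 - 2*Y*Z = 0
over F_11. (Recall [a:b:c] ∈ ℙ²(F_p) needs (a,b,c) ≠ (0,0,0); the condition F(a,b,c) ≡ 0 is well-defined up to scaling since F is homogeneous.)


F(5,7,5) ≡ 3 (mod 11); P is NOT on the curve.

Evaluate F(5, 7, 5) term-by-term (mod 11).
  -X*Y ↦ -1·5·7·1 = -35
  -X*Z ↦ -1·5·1·5 = -25
  -2*Y**2 ↦ -2·1·49·1 = -98
  -2*Y*Z ↦ -2·1·7·5 = -70
Sum: F(5, 7, 5) = (-35) + (-25) + (-98) + (-70) = -228.
Reducing mod 11: -228 ≡ 3 (mod 11).
Since F(a, b, c) ≡ 3 ≠ 0 (mod 11), P does NOT lie on the curve.


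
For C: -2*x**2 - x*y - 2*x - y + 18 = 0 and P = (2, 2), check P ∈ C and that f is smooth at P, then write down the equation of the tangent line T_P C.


Tangent line at P: -12*x - 3*y + 30 = 0.

Step 1: f(2, 2) = 0, so P lies on C.
Step 2: partial derivatives
  f_x(x, y) = -4*x - y - 2, f_y(x, y) = -x - 1.
  f_x(P) = -12, f_y(P) = -3 (gradient nonzero, so P is smooth).
Step 3: tangent line at P: -12·(x − 2) + -3·(y − 2) = 0.
Expanding: -12*x - 3*y + 30 = 0.


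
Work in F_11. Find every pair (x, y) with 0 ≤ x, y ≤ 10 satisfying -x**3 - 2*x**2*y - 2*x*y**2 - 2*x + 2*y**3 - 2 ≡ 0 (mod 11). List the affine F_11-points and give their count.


Affine F_11-points: {(0, 1), (3, 7), (4, 2), (5, 10), (6, 8), (7, 4), (7, 7), (8, 5), (9, 7)}; count = 9.

For each of the 121 pairs (x, y) ∈ F_11², evaluate f(x, y) mod 11. Record the zeros.
  x = 0: [0↦9, 1↦0, 2↦3, 3↦8, 4↦5, 5↦6, 6↦1, 7↦2, 8↦10, 9↦4, 10↦7]  zeros at y ∈ {1}
  x = 1: [0↦6, 1↦4, 2↦10, 3↦3, 4↦6, 5↦9, 6↦2, 7↦8, 8↦6, 9↦8, 10↦4]  zeros at y ∈ ∅
  x = 2: [0↦8, 1↦9, 2↦3, 3↦2, 4↦7, 5↦8, 6↦6, 7↦2, 8↦8, 9↦3, 10↦10]  zeros at y ∈ ∅
  x = 3: [0↦9, 1↦9, 2↦9, 3↦10, 4↦2, 5↦8, 6↦7, 7↦0, 8↦10, 9↦5, 10↦8]  zeros at y ∈ {7}
  x = 4: [0↦3, 1↦9, 2↦0, 3↦10, 4↦7, 5↦3, 6↦10, 7↦7, 8↦6, 9↦8, 10↦3]  zeros at y ∈ {2}
  x = 5: [0↦6, 1↦3, 2↦3, 3↦7, 4↦5, 5↦9, 6↦9, 7↦6, 8↦1, 9↦6, 10↦0]  zeros at y ∈ {10}
  x = 6: [0↦1, 1↦7, 2↦1, 3↦6, 4↦1, 5↦9, 6↦9, 7↦2, 8↦0, 9↦4, 10↦4]  zeros at y ∈ {8}
  x = 7: [0↦4, 1↦4, 2↦10, 3↦1, 4↦0, 5↦8, 6↦4, 7↦0, 8↦8, 9↦7, 10↦9]  zeros at y ∈ {4, 7}
  x = 8: [0↦9, 1↦10, 2↦2, 3↦8, 4↦7, 5↦0, 6↦10, 7↦5, 8↦8, 9↦9, 10↦9]  zeros at y ∈ {5}
  x = 9: [0↦10, 1↦8, 2↦4, 3↦10, 4↦5, 5↦1, 6↦10, 7↦0, 8↦5, 9↦4, 10↦9]  zeros at y ∈ {7}
  x = 10: [0↦1, 1↦3, 2↦10, 3↦1, 4↦10, 5↦5, 6↦9, 7↦1, 8↦4, 9↦8, 10↦3]  zeros at y ∈ ∅
Collecting zeros: affine points = {(0, 1), (3, 7), (4, 2), (5, 10), (6, 8), (7, 4), (7, 7), (8, 5), (9, 7)}.
Total count |C(F_11)_aff| = 9.


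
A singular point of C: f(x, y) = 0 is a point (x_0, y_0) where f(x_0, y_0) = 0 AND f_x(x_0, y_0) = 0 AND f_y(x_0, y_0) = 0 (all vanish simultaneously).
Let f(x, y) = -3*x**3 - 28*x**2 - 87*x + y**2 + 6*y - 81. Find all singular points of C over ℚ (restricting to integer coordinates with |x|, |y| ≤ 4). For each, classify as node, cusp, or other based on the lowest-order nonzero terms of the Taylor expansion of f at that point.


Singular points: {(-3, -3)}; classification: node.

Compute partial derivatives:
  f_x = -9*x**2 - 56*x - 87.
  f_y = 2*y + 6.
Scan x_0 ∈ {−4, ..., 4}. For each x_0, f_y(x_0, y) is a polynomial in y; find its integer roots y ∈ {−4, ..., 4}, then test f_x and f at those candidates.
  x = -4: f_y(-4, y) = 2*y + 6; vanishes at y ∈ {-3}. (-4, -3): f_x = -7 ≠ 0.
  x = -3: f_y(-3, y) = 2*y + 6; vanishes at y ∈ {-3}. (-3, -3): f_x = 0, f = 0 — SINGULAR.
  x = -2: f_y(-2, y) = 2*y + 6; vanishes at y ∈ {-3}. (-2, -3): f_x = -11 ≠ 0.
  x = -1: f_y(-1, y) = 2*y + 6; vanishes at y ∈ {-3}. (-1, -3): f_x = -40 ≠ 0.
  x = 0: f_y(0, y) = 2*y + 6; vanishes at y ∈ {-3}. (0, -3): f_x = -87 ≠ 0.
  x = 1: f_y(1, y) = 2*y + 6; vanishes at y ∈ {-3}. (1, -3): f_x = -152 ≠ 0.
  x = 2: f_y(2, y) = 2*y + 6; vanishes at y ∈ {-3}. (2, -3): f_x = -235 ≠ 0.
  x = 3: f_y(3, y) = 2*y + 6; vanishes at y ∈ {-3}. (3, -3): f_x = -336 ≠ 0.
  x = 4: f_y(4, y) = 2*y + 6; vanishes at y ∈ {-3}. (4, -3): f_x = -455 ≠ 0.
Only singular point on the grid: (-3, -3).
Classify: substitute x = -3 + u, y = -3 + v and expand: f = -3*u**3 - u**2 + v**2.
No constant or linear terms (consistent with a singular point). Quadratic part: -u**2 + v**2. Cubic part: -3*u**3.
The quadratic part v**2 - u**2 = (v − u)(v + u) splits into two distinct linear factors, so there are two distinct tangent lines y − -3 = ±(x − -3) — this is a node (ordinary double point).
Classification: node.


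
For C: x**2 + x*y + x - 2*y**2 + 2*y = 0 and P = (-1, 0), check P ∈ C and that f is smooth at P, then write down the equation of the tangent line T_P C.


Tangent line at P: -x + y - 1 = 0.

Step 1: f(-1, 0) = 0, so P lies on C.
Step 2: partial derivatives
  f_x(x, y) = 2*x + y + 1, f_y(x, y) = x - 4*y + 2.
  f_x(P) = -1, f_y(P) = 1 (gradient nonzero, so P is smooth).
Step 3: tangent line at P: -1·(x − -1) + 1·(y − 0) = 0.
Expanding: -x + y - 1 = 0.


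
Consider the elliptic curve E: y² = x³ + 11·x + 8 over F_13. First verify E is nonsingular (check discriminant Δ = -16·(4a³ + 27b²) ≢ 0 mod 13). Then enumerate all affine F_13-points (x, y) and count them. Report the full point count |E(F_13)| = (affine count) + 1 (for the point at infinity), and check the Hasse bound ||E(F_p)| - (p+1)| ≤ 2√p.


Affine points = {(2, 5), (2, 8), (3, 4), (3, 9), (4, 5), (4, 8), (6, 2), (6, 11), (7, 5), (7, 8), (8, 6), (8, 7), (9, 2), (9, 11), (10, 0), (11, 2), (11, 11), (12, 3), (12, 10)}; affine count = 19; |E(F_13)| = 20.

Discriminant check: Δ ∝ 4a³ + 27b² = 4·11³ + 27·8² = 4·1331 + 27·64 ≡ 6 (mod 13). Nonzero ⇒ E is nonsingular.
For each x ∈ F_13, compute rhs = x³ + 11·x + 8 mod 13, then count y ∈ F_13 with y² ≡ rhs.
  x = 0: rhs = 8, matching y values: none (0 points).
  x = 1: rhs = 7, matching y values: none (0 points).
  x = 2: rhs = 12, matching y values: 5, 8 (2 points).
  x = 3: rhs = 3, matching y values: 4, 9 (2 points).
  x = 4: rhs = 12, matching y values: 5, 8 (2 points).
  x = 5: rhs = 6, matching y values: none (0 points).
  x = 6: rhs = 4, matching y values: 2, 11 (2 points).
  x = 7: rhs = 12, matching y values: 5, 8 (2 points).
  x = 8: rhs = 10, matching y values: 6, 7 (2 points).
  x = 9: rhs = 4, matching y values: 2, 11 (2 points).
  x = 10: rhs = 0, matching y values: 0 (1 points).
  x = 11: rhs = 4, matching y values: 2, 11 (2 points).
  x = 12: rhs = 9, matching y values: 3, 10 (2 points).
Total affine count: 19.
Full point count |E(F_13)| = 19 + 1 = 20.
Hasse bound: |20 − (13+1)| = |6| = 6 ≤ 2√13 ≈ 7.2111 ✓.


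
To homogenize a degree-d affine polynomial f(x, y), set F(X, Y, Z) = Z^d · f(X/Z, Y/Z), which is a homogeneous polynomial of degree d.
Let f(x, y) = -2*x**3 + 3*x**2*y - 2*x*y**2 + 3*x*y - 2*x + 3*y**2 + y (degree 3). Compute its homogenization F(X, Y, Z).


F(X, Y, Z) = -2*X**3 + 3*X**2*Y - 2*X*Y**2 + 3*X*Y*Z - 2*X*Z**2 + 3*Y**2*Z + Y*Z**2

deg(f) = 3.
Substitute x = X/Z, y = Y/Z into f, then multiply by Z^3.
  monomial -2·x^3·y^0 ↦ -2·X^3·Y^0·Z^0.
  monomial 3·x^2·y^1 ↦ 3·X^2·Y^1·Z^0.
  monomial -2·x^1·y^2 ↦ -2·X^1·Y^2·Z^0.
  monomial 3·x^1·y^1 ↦ 3·X^1·Y^1·Z^1.
  monomial -2·x^1·y^0 ↦ -2·X^1·Y^0·Z^2.
  monomial 3·x^0·y^2 ↦ 3·X^0·Y^2·Z^1.
  monomial 1·x^0·y^1 ↦ 1·X^0·Y^1·Z^2.
Collecting: F(X, Y, Z) = -2*X**3 + 3*X**2*Y - 2*X*Y**2 + 3*X*Y*Z - 2*X*Z**2 + 3*Y**2*Z + Y*Z**2.


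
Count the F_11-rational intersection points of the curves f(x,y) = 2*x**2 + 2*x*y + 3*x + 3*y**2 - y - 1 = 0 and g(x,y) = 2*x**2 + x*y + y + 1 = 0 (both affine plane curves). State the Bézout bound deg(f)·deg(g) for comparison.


Common zeros: ∅; count = 0; Bézout bound = 4.

deg(f) = 2, deg(g) = 2, so Bézout bound = 4.
Scan x ∈ F_11. For each x, list the y ∈ F_11 with f(x, y) ≡ 0 and those with g(x, y) ≡ 0 (mod 11); the common zeros in that column are the intersection.
  x = 0: f ≡ 0 at y ∈ ∅; g ≡ 0 at y ∈ {10}; common: ∅.
  x = 1: f ≡ 0 at y ∈ ∅; g ≡ 0 at y ∈ {4}; common: ∅.
  x = 2: f ≡ 0 at y ∈ ∅; g ≡ 0 at y ∈ {8}; common: ∅.
  x = 3: f ≡ 0 at y ∈ ∅; g ≡ 0 at y ∈ {9}; common: ∅.
  x = 4: f ≡ 0 at y ∈ ∅; g ≡ 0 at y ∈ {0}; common: ∅.
  x = 5: f ≡ 0 at y ∈ ∅; g ≡ 0 at y ∈ {8}; common: ∅.
  x = 6: f ≡ 0 at y ∈ ∅; g ≡ 0 at y ∈ {10}; common: ∅.
  x = 7: f ≡ 0 at y ∈ ∅; g ≡ 0 at y ∈ {0}; common: ∅.
  x = 8: f ≡ 0 at y ∈ ∅; g ≡ 0 at y ∈ {4}; common: ∅.
  x = 9: f ≡ 0 at y ∈ ∅; g ≡ 0 at y ∈ {9}; common: ∅.
  x = 10: f ≡ 0 at y ∈ {6}; g ≡ 0 at y ∈ ∅; common: ∅.
Collecting: common zeros = ∅, so the count is 0.
Comparison with the Bézout bound: 0 ≤ 4 = deg(f)·deg(g), as expected for curves with no common component (the affine F_11-count falls short of the bound because intersections may lie at infinity, over extension fields, or carry multiplicity).


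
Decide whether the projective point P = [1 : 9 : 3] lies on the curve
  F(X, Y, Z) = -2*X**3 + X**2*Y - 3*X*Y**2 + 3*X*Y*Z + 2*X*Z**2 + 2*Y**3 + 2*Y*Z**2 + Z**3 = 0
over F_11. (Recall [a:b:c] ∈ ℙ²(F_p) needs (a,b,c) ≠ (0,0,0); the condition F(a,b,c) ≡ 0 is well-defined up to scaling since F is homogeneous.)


F(1,9,3) ≡ 3 (mod 11); P is NOT on the curve.

Evaluate F(1, 9, 3) term-by-term (mod 11).
  -2*X**3 ↦ -2·1·1·1 = -2
  X**2*Y ↦ 1·1·9·1 = 9
  -3*X*Y**2 ↦ -3·1·81·1 = -243
  3*X*Y*Z ↦ 3·1·9·3 = 81
  2*X*Z**2 ↦ 2·1·1·9 = 18
  2*Y**3 ↦ 2·1·729·1 = 1458
  2*Y*Z**2 ↦ 2·1·9·9 = 162
  Z**3 ↦ 1·1·1·27 = 27
Sum: F(1, 9, 3) = (-2) + (9) + (-243) + (81) + (18) + (1458) + (162) + (27) = 1510.
Reducing mod 11: 1510 ≡ 3 (mod 11).
Since F(a, b, c) ≡ 3 ≠ 0 (mod 11), P does NOT lie on the curve.


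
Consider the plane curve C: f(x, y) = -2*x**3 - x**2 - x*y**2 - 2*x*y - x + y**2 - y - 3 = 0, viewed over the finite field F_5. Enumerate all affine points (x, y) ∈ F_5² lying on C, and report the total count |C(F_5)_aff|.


Affine F_5-points: {(1, 1), (2, 0), (4, 3), (4, 4)}; count = 4.

For each of the 25 pairs (x, y) ∈ F_5², evaluate f(x, y) mod 5. Record the zeros.
  x = 0: [0↦2, 1↦2, 2↦4, 3↦3, 4↦4]  zeros at y ∈ ∅
  x = 1: [0↦3, 1↦0, 2↦2, 3↦4, 4↦1]  zeros at y ∈ {1}
  x = 2: [0↦0, 1↦4, 2↦1, 3↦1, 4↦4]  zeros at y ∈ {0}
  x = 3: [0↦1, 1↦2, 2↦4, 3↦2, 4↦1]  zeros at y ∈ ∅
  x = 4: [0↦4, 1↦2, 2↦4, 3↦0, 4↦0]  zeros at y ∈ {3, 4}
Collecting zeros: affine points = {(1, 1), (2, 0), (4, 3), (4, 4)}.
Total count |C(F_5)_aff| = 4.


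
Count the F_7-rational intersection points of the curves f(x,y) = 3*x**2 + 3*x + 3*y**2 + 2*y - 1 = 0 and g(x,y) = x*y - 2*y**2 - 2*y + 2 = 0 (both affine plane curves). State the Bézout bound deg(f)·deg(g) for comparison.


Common zeros: {(5, 2), (6, 5)}; count = 2; Bézout bound = 4.

deg(f) = 2, deg(g) = 2, so Bézout bound = 4.
Scan x ∈ F_7. For each x, list the y ∈ F_7 with f(x, y) ≡ 0 and those with g(x, y) ≡ 0 (mod 7); the common zeros in that column are the intersection.
  x = 0: f ≡ 0 at y ∈ {5, 6}; g ≡ 0 at y ∈ ∅; common: ∅.
  x = 1: f ≡ 0 at y ∈ {2}; g ≡ 0 at y ∈ ∅; common: ∅.
  x = 2: f ≡ 0 at y ∈ ∅; g ≡ 0 at y ∈ {1, 6}; common: ∅.
  x = 3: f ≡ 0 at y ∈ {0, 4}; g ≡ 0 at y ∈ ∅; common: ∅.
  x = 4: f ≡ 0 at y ∈ ∅; g ≡ 0 at y ∈ ∅; common: ∅.
  x = 5: f ≡ 0 at y ∈ {2}; g ≡ 0 at y ∈ {2, 3}; common: {2}.
  x = 6: f ≡ 0 at y ∈ {5, 6}; g ≡ 0 at y ∈ {4, 5}; common: {5}.
Collecting: common zeros = {(5, 2), (6, 5)}, so the count is 2.
Comparison with the Bézout bound: 2 ≤ 4 = deg(f)·deg(g), as expected for curves with no common component (the affine F_7-count falls short of the bound because intersections may lie at infinity, over extension fields, or carry multiplicity).


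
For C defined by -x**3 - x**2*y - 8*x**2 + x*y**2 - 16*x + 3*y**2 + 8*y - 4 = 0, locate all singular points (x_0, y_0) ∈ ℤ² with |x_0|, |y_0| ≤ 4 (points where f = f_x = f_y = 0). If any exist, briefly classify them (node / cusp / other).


Singular points: {(-2, -2)}; classification: cusp.

Compute partial derivatives:
  f_x = -3*x**2 - 2*x*y - 16*x + y**2 - 16.
  f_y = -x**2 + 2*x*y + 6*y + 8.
Scan x_0 ∈ {−4, ..., 4}. For each x_0, f_y(x_0, y) is a polynomial in y; find its integer roots y ∈ {−4, ..., 4}, then test f_x and f at those candidates.
  x = -4: f_y(-4, y) = -2*y - 8; vanishes at y ∈ {-4}. (-4, -4): f_x = -16 ≠ 0.
  x = -3: f_y(-3, y) = -1; no integer root y with |y| ≤ 4.
  x = -2: f_y(-2, y) = 2*y + 4; vanishes at y ∈ {-2}. (-2, -2): f_x = 0, f = 0 — SINGULAR.
  x = -1: f_y(-1, y) = 4*y + 7; no integer root y with |y| ≤ 4.
  x = 0: f_y(0, y) = 6*y + 8; no integer root y with |y| ≤ 4.
  x = 1: f_y(1, y) = 8*y + 7; no integer root y with |y| ≤ 4.
  x = 2: f_y(2, y) = 10*y + 4; no integer root y with |y| ≤ 4.
  x = 3: f_y(3, y) = 12*y - 1; no integer root y with |y| ≤ 4.
  x = 4: f_y(4, y) = 14*y - 8; no integer root y with |y| ≤ 4.
Only singular point on the grid: (-2, -2).
Classify: substitute x = -2 + u, y = -2 + v and expand: f = -u**3 - u**2*v + u*v**2 + v**2.
No constant or linear terms (consistent with a singular point). Quadratic part: v**2. Cubic part: -u**3 - u**2*v + u*v**2.
The quadratic part v**2 is a perfect square, so there is a single (double) tangent line v = 0, i.e. y = -2. Restricting the cubic part to that line (v = 0) leaves -u**3 ≠ 0, so f is not divisible by v and the branch is v² ≈ u**3 to lowest order — this is a cusp.
Classification: cusp.


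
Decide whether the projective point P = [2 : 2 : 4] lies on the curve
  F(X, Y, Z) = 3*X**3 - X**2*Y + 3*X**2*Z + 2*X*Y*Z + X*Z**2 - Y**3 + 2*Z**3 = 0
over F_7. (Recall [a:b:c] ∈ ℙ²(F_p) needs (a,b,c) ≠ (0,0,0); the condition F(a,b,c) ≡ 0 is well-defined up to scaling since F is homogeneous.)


F(2,2,4) ≡ 3 (mod 7); P is NOT on the curve.

Evaluate F(2, 2, 4) term-by-term (mod 7).
  3*X**3 ↦ 3·8·1·1 = 24
  -X**2*Y ↦ -1·4·2·1 = -8
  3*X**2*Z ↦ 3·4·1·4 = 48
  2*X*Y*Z ↦ 2·2·2·4 = 32
  X*Z**2 ↦ 1·2·1·16 = 32
  -Y**3 ↦ -1·1·8·1 = -8
  2*Z**3 ↦ 2·1·1·64 = 128
Sum: F(2, 2, 4) = (24) + (-8) + (48) + (32) + (32) + (-8) + (128) = 248.
Reducing mod 7: 248 ≡ 3 (mod 7).
Since F(a, b, c) ≡ 3 ≠ 0 (mod 7), P does NOT lie on the curve.


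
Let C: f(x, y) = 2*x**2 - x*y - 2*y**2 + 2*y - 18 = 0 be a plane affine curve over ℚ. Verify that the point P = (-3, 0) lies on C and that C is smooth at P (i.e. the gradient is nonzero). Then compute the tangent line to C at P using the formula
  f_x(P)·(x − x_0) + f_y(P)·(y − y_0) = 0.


Tangent line at P: -12*x + 5*y - 36 = 0.

Step 1: f(-3, 0) = 0, so P lies on C.
Step 2: partial derivatives
  f_x(x, y) = 4*x - y, f_y(x, y) = -x - 4*y + 2.
  f_x(P) = -12, f_y(P) = 5 (gradient nonzero, so P is smooth).
Step 3: tangent line at P: -12·(x − -3) + 5·(y − 0) = 0.
Expanding: -12*x + 5*y - 36 = 0.


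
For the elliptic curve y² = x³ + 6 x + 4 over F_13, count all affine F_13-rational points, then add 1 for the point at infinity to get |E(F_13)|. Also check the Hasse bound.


Affine points = {(0, 2), (0, 11), (3, 6), (3, 7), (4, 1), (4, 12), (5, 4), (5, 9), (6, 3), (6, 10), (7, 5), (7, 8), (11, 6), (11, 7), (12, 6), (12, 7)}; affine count = 16; |E(F_13)| = 17.

Discriminant check: Δ ∝ 4a³ + 27b² = 4·6³ + 27·4² = 4·216 + 27·16 ≡ 9 (mod 13). Nonzero ⇒ E is nonsingular.
For each x ∈ F_13, compute rhs = x³ + 6·x + 4 mod 13, then count y ∈ F_13 with y² ≡ rhs.
  x = 0: rhs = 4, matching y values: 2, 11 (2 points).
  x = 1: rhs = 11, matching y values: none (0 points).
  x = 2: rhs = 11, matching y values: none (0 points).
  x = 3: rhs = 10, matching y values: 6, 7 (2 points).
  x = 4: rhs = 1, matching y values: 1, 12 (2 points).
  x = 5: rhs = 3, matching y values: 4, 9 (2 points).
  x = 6: rhs = 9, matching y values: 3, 10 (2 points).
  x = 7: rhs = 12, matching y values: 5, 8 (2 points).
  x = 8: rhs = 5, matching y values: none (0 points).
  x = 9: rhs = 7, matching y values: none (0 points).
  x = 10: rhs = 11, matching y values: none (0 points).
  x = 11: rhs = 10, matching y values: 6, 7 (2 points).
  x = 12: rhs = 10, matching y values: 6, 7 (2 points).
Total affine count: 16.
Full point count |E(F_13)| = 16 + 1 = 17.
Hasse bound: |17 − (13+1)| = |3| = 3 ≤ 2√13 ≈ 7.2111 ✓.


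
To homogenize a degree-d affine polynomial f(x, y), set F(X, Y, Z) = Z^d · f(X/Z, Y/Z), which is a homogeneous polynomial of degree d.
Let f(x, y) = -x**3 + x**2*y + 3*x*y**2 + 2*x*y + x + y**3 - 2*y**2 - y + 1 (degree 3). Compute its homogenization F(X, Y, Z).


F(X, Y, Z) = -X**3 + X**2*Y + 3*X*Y**2 + 2*X*Y*Z + X*Z**2 + Y**3 - 2*Y**2*Z - Y*Z**2 + Z**3

deg(f) = 3.
Substitute x = X/Z, y = Y/Z into f, then multiply by Z^3.
  monomial -1·x^3·y^0 ↦ -1·X^3·Y^0·Z^0.
  monomial 1·x^2·y^1 ↦ 1·X^2·Y^1·Z^0.
  monomial 3·x^1·y^2 ↦ 3·X^1·Y^2·Z^0.
  monomial 2·x^1·y^1 ↦ 2·X^1·Y^1·Z^1.
  monomial 1·x^1·y^0 ↦ 1·X^1·Y^0·Z^2.
  monomial 1·x^0·y^3 ↦ 1·X^0·Y^3·Z^0.
  monomial -2·x^0·y^2 ↦ -2·X^0·Y^2·Z^1.
  monomial -1·x^0·y^1 ↦ -1·X^0·Y^1·Z^2.
  monomial 1·x^0·y^0 ↦ 1·X^0·Y^0·Z^3.
Collecting: F(X, Y, Z) = -X**3 + X**2*Y + 3*X*Y**2 + 2*X*Y*Z + X*Z**2 + Y**3 - 2*Y**2*Z - Y*Z**2 + Z**3.


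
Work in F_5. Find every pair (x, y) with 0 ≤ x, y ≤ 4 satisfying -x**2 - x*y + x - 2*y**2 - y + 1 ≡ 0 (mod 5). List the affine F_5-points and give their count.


Affine F_5-points: {(0, 3), (0, 4), (2, 2), (2, 4), (3, 0), (3, 3)}; count = 6.

For each of the 25 pairs (x, y) ∈ F_5², evaluate f(x, y) mod 5. Record the zeros.
  x = 0: [0↦1, 1↦3, 2↦1, 3↦0, 4↦0]  zeros at y ∈ {3, 4}
  x = 1: [0↦1, 1↦2, 2↦4, 3↦2, 4↦1]  zeros at y ∈ ∅
  x = 2: [0↦4, 1↦4, 2↦0, 3↦2, 4↦0]  zeros at y ∈ {2, 4}
  x = 3: [0↦0, 1↦4, 2↦4, 3↦0, 4↦2]  zeros at y ∈ {0, 3}
  x = 4: [0↦4, 1↦2, 2↦1, 3↦1, 4↦2]  zeros at y ∈ ∅
Collecting zeros: affine points = {(0, 3), (0, 4), (2, 2), (2, 4), (3, 0), (3, 3)}.
Total count |C(F_5)_aff| = 6.


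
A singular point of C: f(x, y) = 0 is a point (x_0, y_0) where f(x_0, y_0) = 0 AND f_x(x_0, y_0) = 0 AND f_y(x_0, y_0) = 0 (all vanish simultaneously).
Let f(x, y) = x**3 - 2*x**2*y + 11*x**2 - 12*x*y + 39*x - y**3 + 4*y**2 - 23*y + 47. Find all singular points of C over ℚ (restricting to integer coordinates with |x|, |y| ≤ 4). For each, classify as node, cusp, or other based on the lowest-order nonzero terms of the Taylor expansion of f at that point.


Singular points: {(-3, 1)}; classification: cusp.

Compute partial derivatives:
  f_x = 3*x**2 - 4*x*y + 22*x - 12*y + 39.
  f_y = -2*x**2 - 12*x - 3*y**2 + 8*y - 23.
Scan x_0 ∈ {−4, ..., 4}. For each x_0, f_y(x_0, y) is a polynomial in y; find its integer roots y ∈ {−4, ..., 4}, then test f_x and f at those candidates.
  x = -4: f_y(-4, y) = -3*y**2 + 8*y - 7; no integer root y with |y| ≤ 4.
  x = -3: f_y(-3, y) = -3*y**2 + 8*y - 5; vanishes at y ∈ {1}. (-3, 1): f_x = 0, f = 0 — SINGULAR.
  x = -2: f_y(-2, y) = -3*y**2 + 8*y - 7; no integer root y with |y| ≤ 4.
  x = -1: f_y(-1, y) = -3*y**2 + 8*y - 13; no integer root y with |y| ≤ 4.
  x = 0: f_y(0, y) = -3*y**2 + 8*y - 23; no integer root y with |y| ≤ 4.
  x = 1: f_y(1, y) = -3*y**2 + 8*y - 37; no integer root y with |y| ≤ 4.
  x = 2: f_y(2, y) = -3*y**2 + 8*y - 55; no integer root y with |y| ≤ 4.
  x = 3: f_y(3, y) = -3*y**2 + 8*y - 77; no integer root y with |y| ≤ 4.
  x = 4: f_y(4, y) = -3*y**2 + 8*y - 103; no integer root y with |y| ≤ 4.
Only singular point on the grid: (-3, 1).
Classify: substitute x = -3 + u, y = 1 + v and expand: f = u**3 - 2*u**2*v - v**3 + v**2.
No constant or linear terms (consistent with a singular point). Quadratic part: v**2. Cubic part: u**3 - 2*u**2*v - v**3.
The quadratic part v**2 is a perfect square, so there is a single (double) tangent line v = 0, i.e. y = 1. Restricting the cubic part to that line (v = 0) leaves u**3 ≠ 0, so f is not divisible by v and the branch is v² ≈ -u**3 to lowest order — this is a cusp.
Classification: cusp.


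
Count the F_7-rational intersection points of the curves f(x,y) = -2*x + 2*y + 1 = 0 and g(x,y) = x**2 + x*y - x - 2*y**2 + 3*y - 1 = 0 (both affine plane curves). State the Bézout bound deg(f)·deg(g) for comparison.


Common zeros: ∅; count = 0; Bézout bound = 2.

deg(f) = 1, deg(g) = 2, so Bézout bound = 2.
Scan x ∈ F_7. For each x, list the y ∈ F_7 with f(x, y) ≡ 0 and those with g(x, y) ≡ 0 (mod 7); the common zeros in that column are the intersection.
  x = 0: f ≡ 0 at y ∈ {3}; g ≡ 0 at y ∈ {1, 4}; common: ∅.
  x = 1: f ≡ 0 at y ∈ {4}; g ≡ 0 at y ∈ {3, 6}; common: ∅.
  x = 2: f ≡ 0 at y ∈ {5}; g ≡ 0 at y ∈ ∅; common: ∅.
  x = 3: f ≡ 0 at y ∈ {6}; g ≡ 0 at y ∈ ∅; common: ∅.
  x = 4: f ≡ 0 at y ∈ {0}; g ≡ 0 at y ∈ {3, 4}; common: ∅.
  x = 5: f ≡ 0 at y ∈ {1}; g ≡ 0 at y ∈ ∅; common: ∅.
  x = 6: f ≡ 0 at y ∈ {2}; g ≡ 0 at y ∈ ∅; common: ∅.
Collecting: common zeros = ∅, so the count is 0.
Comparison with the Bézout bound: 0 ≤ 2 = deg(f)·deg(g), as expected for curves with no common component (the affine F_7-count falls short of the bound because intersections may lie at infinity, over extension fields, or carry multiplicity).


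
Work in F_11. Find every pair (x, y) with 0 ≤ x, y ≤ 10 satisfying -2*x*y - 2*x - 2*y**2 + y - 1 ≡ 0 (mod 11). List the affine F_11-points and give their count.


Affine F_11-points: {(0, 8), (0, 9), (5, 0), (5, 1), (7, 4), (7, 6), (8, 2), (8, 7), (9, 3), (9, 5)}; count = 10.

For each of the 121 pairs (x, y) ∈ F_11², evaluate f(x, y) mod 11. Record the zeros.
  x = 0: [0↦10, 1↦9, 2↦4, 3↦6, 4↦4, 5↦9, 6↦10, 7↦7, 8↦0, 9↦0, 10↦7]  zeros at y ∈ {8, 9}
  x = 1: [0↦8, 1↦5, 2↦9, 3↦9, 4↦5, 5↦8, 6↦7, 7↦2, 8↦4, 9↦2, 10↦7]  zeros at y ∈ ∅
  x = 2: [0↦6, 1↦1, 2↦3, 3↦1, 4↦6, 5↦7, 6↦4, 7↦8, 8↦8, 9↦4, 10↦7]  zeros at y ∈ ∅
  x = 3: [0↦4, 1↦8, 2↦8, 3↦4, 4↦7, 5↦6, 6↦1, 7↦3, 8↦1, 9↦6, 10↦7]  zeros at y ∈ ∅
  x = 4: [0↦2, 1↦4, 2↦2, 3↦7, 4↦8, 5↦5, 6↦9, 7↦9, 8↦5, 9↦8, 10↦7]  zeros at y ∈ ∅
  x = 5: [0↦0, 1↦0, 2↦7, 3↦10, 4↦9, 5↦4, 6↦6, 7↦4, 8↦9, 9↦10, 10↦7]  zeros at y ∈ {0, 1}
  x = 6: [0↦9, 1↦7, 2↦1, 3↦2, 4↦10, 5↦3, 6↦3, 7↦10, 8↦2, 9↦1, 10↦7]  zeros at y ∈ ∅
  x = 7: [0↦7, 1↦3, 2↦6, 3↦5, 4↦0, 5↦2, 6↦0, 7↦5, 8↦6, 9↦3, 10↦7]  zeros at y ∈ {4, 6}
  x = 8: [0↦5, 1↦10, 2↦0, 3↦8, 4↦1, 5↦1, 6↦8, 7↦0, 8↦10, 9↦5, 10↦7]  zeros at y ∈ {2, 7}
  x = 9: [0↦3, 1↦6, 2↦5, 3↦0, 4↦2, 5↦0, 6↦5, 7↦6, 8↦3, 9↦7, 10↦7]  zeros at y ∈ {3, 5}
  x = 10: [0↦1, 1↦2, 2↦10, 3↦3, 4↦3, 5↦10, 6↦2, 7↦1, 8↦7, 9↦9, 10↦7]  zeros at y ∈ ∅
Collecting zeros: affine points = {(0, 8), (0, 9), (5, 0), (5, 1), (7, 4), (7, 6), (8, 2), (8, 7), (9, 3), (9, 5)}.
Total count |C(F_11)_aff| = 10.


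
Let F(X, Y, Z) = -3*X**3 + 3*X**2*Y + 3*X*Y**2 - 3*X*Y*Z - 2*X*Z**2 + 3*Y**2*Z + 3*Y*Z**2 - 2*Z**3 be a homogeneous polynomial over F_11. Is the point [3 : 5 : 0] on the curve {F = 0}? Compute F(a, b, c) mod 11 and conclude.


F(3,5,0) ≡ 4 (mod 11); P is NOT on the curve.

Evaluate F(3, 5, 0) term-by-term (mod 11).
  -3*X**3 ↦ -3·27·1·1 = -81
  3*X**2*Y ↦ 3·9·5·1 = 135
  3*X*Y**2 ↦ 3·3·25·1 = 225
  -3*X*Y*Z ↦ -3·3·5·0 = 0
  -2*X*Z**2 ↦ -2·3·1·0 = 0
  3*Y**2*Z ↦ 3·1·25·0 = 0
  3*Y*Z**2 ↦ 3·1·5·0 = 0
  -2*Z**3 ↦ -2·1·1·0 = 0
Sum: F(3, 5, 0) = (-81) + (135) + (225) + (0) + (0) + (0) + (0) + (0) = 279.
Reducing mod 11: 279 ≡ 4 (mod 11).
Since F(a, b, c) ≡ 4 ≠ 0 (mod 11), P does NOT lie on the curve.


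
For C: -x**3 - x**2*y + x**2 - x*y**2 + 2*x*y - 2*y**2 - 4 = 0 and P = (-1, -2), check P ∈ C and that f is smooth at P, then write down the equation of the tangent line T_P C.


Tangent line at P: -17*x + y - 15 = 0.

Step 1: f(-1, -2) = 0, so P lies on C.
Step 2: partial derivatives
  f_x(x, y) = -3*x**2 - 2*x*y + 2*x - y**2 + 2*y, f_y(x, y) = -x**2 - 2*x*y + 2*x - 4*y.
  f_x(P) = -17, f_y(P) = 1 (gradient nonzero, so P is smooth).
Step 3: tangent line at P: -17·(x − -1) + 1·(y − -2) = 0.
Expanding: -17*x + y - 15 = 0.


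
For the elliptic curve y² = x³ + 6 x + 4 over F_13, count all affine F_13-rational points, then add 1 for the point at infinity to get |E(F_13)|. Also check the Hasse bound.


Affine points = {(0, 2), (0, 11), (3, 6), (3, 7), (4, 1), (4, 12), (5, 4), (5, 9), (6, 3), (6, 10), (7, 5), (7, 8), (11, 6), (11, 7), (12, 6), (12, 7)}; affine count = 16; |E(F_13)| = 17.

Discriminant check: Δ ∝ 4a³ + 27b² = 4·6³ + 27·4² = 4·216 + 27·16 ≡ 9 (mod 13). Nonzero ⇒ E is nonsingular.
For each x ∈ F_13, compute rhs = x³ + 6·x + 4 mod 13, then count y ∈ F_13 with y² ≡ rhs.
  x = 0: rhs = 4, matching y values: 2, 11 (2 points).
  x = 1: rhs = 11, matching y values: none (0 points).
  x = 2: rhs = 11, matching y values: none (0 points).
  x = 3: rhs = 10, matching y values: 6, 7 (2 points).
  x = 4: rhs = 1, matching y values: 1, 12 (2 points).
  x = 5: rhs = 3, matching y values: 4, 9 (2 points).
  x = 6: rhs = 9, matching y values: 3, 10 (2 points).
  x = 7: rhs = 12, matching y values: 5, 8 (2 points).
  x = 8: rhs = 5, matching y values: none (0 points).
  x = 9: rhs = 7, matching y values: none (0 points).
  x = 10: rhs = 11, matching y values: none (0 points).
  x = 11: rhs = 10, matching y values: 6, 7 (2 points).
  x = 12: rhs = 10, matching y values: 6, 7 (2 points).
Total affine count: 16.
Full point count |E(F_13)| = 16 + 1 = 17.
Hasse bound: |17 − (13+1)| = |3| = 3 ≤ 2√13 ≈ 7.2111 ✓.


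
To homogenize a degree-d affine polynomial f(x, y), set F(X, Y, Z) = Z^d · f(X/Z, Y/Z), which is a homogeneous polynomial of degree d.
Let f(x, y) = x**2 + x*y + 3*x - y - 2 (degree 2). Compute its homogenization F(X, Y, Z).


F(X, Y, Z) = X**2 + X*Y + 3*X*Z - Y*Z - 2*Z**2

deg(f) = 2.
Substitute x = X/Z, y = Y/Z into f, then multiply by Z^2.
  monomial 1·x^2·y^0 ↦ 1·X^2·Y^0·Z^0.
  monomial 1·x^1·y^1 ↦ 1·X^1·Y^1·Z^0.
  monomial 3·x^1·y^0 ↦ 3·X^1·Y^0·Z^1.
  monomial -1·x^0·y^1 ↦ -1·X^0·Y^1·Z^1.
  monomial -2·x^0·y^0 ↦ -2·X^0·Y^0·Z^2.
Collecting: F(X, Y, Z) = X**2 + X*Y + 3*X*Z - Y*Z - 2*Z**2.


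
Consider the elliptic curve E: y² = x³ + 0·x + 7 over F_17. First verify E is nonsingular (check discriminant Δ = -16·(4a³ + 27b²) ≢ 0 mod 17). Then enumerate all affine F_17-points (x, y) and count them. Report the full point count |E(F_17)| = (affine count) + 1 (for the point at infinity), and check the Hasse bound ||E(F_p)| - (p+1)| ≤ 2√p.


Affine points = {(1, 5), (1, 12), (2, 7), (2, 10), (3, 0), (5, 8), (5, 9), (6, 6), (6, 11), (8, 3), (8, 14), (10, 2), (10, 15), (12, 1), (12, 16), (15, 4), (15, 13)}; affine count = 17; |E(F_17)| = 18.

Discriminant check: Δ ∝ 4a³ + 27b² = 4·0³ + 27·7² = 4·0 + 27·49 ≡ 14 (mod 17). Nonzero ⇒ E is nonsingular.
For each x ∈ F_17, compute rhs = x³ + 0·x + 7 mod 17, then count y ∈ F_17 with y² ≡ rhs.
  x = 0: rhs = 7, matching y values: none (0 points).
  x = 1: rhs = 8, matching y values: 5, 12 (2 points).
  x = 2: rhs = 15, matching y values: 7, 10 (2 points).
  x = 3: rhs = 0, matching y values: 0 (1 points).
  x = 4: rhs = 3, matching y values: none (0 points).
  x = 5: rhs = 13, matching y values: 8, 9 (2 points).
  x = 6: rhs = 2, matching y values: 6, 11 (2 points).
  x = 7: rhs = 10, matching y values: none (0 points).
  x = 8: rhs = 9, matching y values: 3, 14 (2 points).
  x = 9: rhs = 5, matching y values: none (0 points).
  x = 10: rhs = 4, matching y values: 2, 15 (2 points).
  x = 11: rhs = 12, matching y values: none (0 points).
  x = 12: rhs = 1, matching y values: 1, 16 (2 points).
  x = 13: rhs = 11, matching y values: none (0 points).
  x = 14: rhs = 14, matching y values: none (0 points).
  x = 15: rhs = 16, matching y values: 4, 13 (2 points).
  x = 16: rhs = 6, matching y values: none (0 points).
Total affine count: 17.
Full point count |E(F_17)| = 17 + 1 = 18.
Hasse bound: |18 − (17+1)| = |0| = 0 ≤ 2√17 ≈ 8.2462 ✓.


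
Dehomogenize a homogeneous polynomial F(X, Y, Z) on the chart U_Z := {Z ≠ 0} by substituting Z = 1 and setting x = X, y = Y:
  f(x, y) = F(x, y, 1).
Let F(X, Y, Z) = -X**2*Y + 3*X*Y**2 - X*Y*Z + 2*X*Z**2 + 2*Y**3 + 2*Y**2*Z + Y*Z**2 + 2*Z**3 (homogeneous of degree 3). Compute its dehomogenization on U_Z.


f(x, y) = -x**2*y + 3*x*y**2 - x*y + 2*x + 2*y**3 + 2*y**2 + y + 2

On U_Z we set Z = 1. Each monomial c·X^i·Y^j·Z^k in F becomes c·x^i·y^j·1^k = c·x^i·y^j.
Substituting Z = 1: F(X, Y, 1) = -x**2*y + 3*x*y**2 - x*y + 2*x + 2*y**3 + 2*y**2 + y + 2.
Note: deg(f) ≤ deg(F) = 3; strict inequality happens when F is divisible by Z (lost terms).


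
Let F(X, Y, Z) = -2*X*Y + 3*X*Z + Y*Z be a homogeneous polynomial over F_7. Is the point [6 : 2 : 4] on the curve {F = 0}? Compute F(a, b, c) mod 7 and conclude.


F(6,2,4) ≡ 0 (mod 7); P is on the curve.

Evaluate F(6, 2, 4) term-by-term (mod 7).
  -2*X*Y ↦ -2·6·2·1 = -24
  3*X*Z ↦ 3·6·1·4 = 72
  Y*Z ↦ 1·1·2·4 = 8
Sum: F(6, 2, 4) = (-24) + (72) + (8) = 56.
Reducing mod 7: 56 ≡ 0 (mod 7).
Since F(a, b, c) ≡ 0 (mod 7), P lies on the curve.


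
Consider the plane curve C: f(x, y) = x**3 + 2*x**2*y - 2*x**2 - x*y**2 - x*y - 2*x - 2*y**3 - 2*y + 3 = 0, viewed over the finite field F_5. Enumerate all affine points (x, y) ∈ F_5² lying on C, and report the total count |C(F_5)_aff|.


Affine F_5-points: {(1, 0), (2, 4), (4, 3)}; count = 3.

For each of the 25 pairs (x, y) ∈ F_5², evaluate f(x, y) mod 5. Record the zeros.
  x = 0: [0↦3, 1↦4, 2↦3, 3↦3, 4↦2]  zeros at y ∈ ∅
  x = 1: [0↦0, 1↦1, 2↦3, 3↦4, 4↦2]  zeros at y ∈ {0}
  x = 2: [0↦4, 1↦4, 2↦3, 3↦4, 4↦0]  zeros at y ∈ {4}
  x = 3: [0↦1, 1↦4, 2↦4, 3↦4, 4↦2]  zeros at y ∈ ∅
  x = 4: [0↦2, 1↦2, 2↦2, 3↦0, 4↦4]  zeros at y ∈ {3}
Collecting zeros: affine points = {(1, 0), (2, 4), (4, 3)}.
Total count |C(F_5)_aff| = 3.


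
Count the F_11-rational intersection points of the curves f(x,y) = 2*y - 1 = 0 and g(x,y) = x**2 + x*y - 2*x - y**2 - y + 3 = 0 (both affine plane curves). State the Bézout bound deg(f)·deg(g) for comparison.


Common zeros: ∅; count = 0; Bézout bound = 2.

deg(f) = 1, deg(g) = 2, so Bézout bound = 2.
Scan x ∈ F_11. For each x, list the y ∈ F_11 with f(x, y) ≡ 0 and those with g(x, y) ≡ 0 (mod 11); the common zeros in that column are the intersection.
  x = 0: f ≡ 0 at y ∈ {6}; g ≡ 0 at y ∈ ∅; common: ∅.
  x = 1: f ≡ 0 at y ∈ {6}; g ≡ 0 at y ∈ ∅; common: ∅.
  x = 2: f ≡ 0 at y ∈ {6}; g ≡ 0 at y ∈ ∅; common: ∅.
  x = 3: f ≡ 0 at y ∈ {6}; g ≡ 0 at y ∈ ∅; common: ∅.
  x = 4: f ≡ 0 at y ∈ {6}; g ≡ 0 at y ∈ {0, 3}; common: ∅.
  x = 5: f ≡ 0 at y ∈ {6}; g ≡ 0 at y ∈ {2}; common: ∅.
  x = 6: f ≡ 0 at y ∈ {6}; g ≡ 0 at y ∈ {2, 3}; common: ∅.
  x = 7: f ≡ 0 at y ∈ {6}; g ≡ 0 at y ∈ {8, 9}; common: ∅.
  x = 8: f ≡ 0 at y ∈ {6}; g ≡ 0 at y ∈ {9}; common: ∅.
  x = 9: f ≡ 0 at y ∈ {6}; g ≡ 0 at y ∈ {0, 8}; common: ∅.
  x = 10: f ≡ 0 at y ∈ {6}; g ≡ 0 at y ∈ ∅; common: ∅.
Collecting: common zeros = ∅, so the count is 0.
Comparison with the Bézout bound: 0 ≤ 2 = deg(f)·deg(g), as expected for curves with no common component (the affine F_11-count falls short of the bound because intersections may lie at infinity, over extension fields, or carry multiplicity).


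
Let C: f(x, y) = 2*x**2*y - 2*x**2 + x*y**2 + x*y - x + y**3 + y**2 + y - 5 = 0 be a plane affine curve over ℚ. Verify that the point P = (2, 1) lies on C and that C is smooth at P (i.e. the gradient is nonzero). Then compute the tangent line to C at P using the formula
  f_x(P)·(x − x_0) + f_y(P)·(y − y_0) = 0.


Tangent line at P: x + 20*y - 22 = 0.

Step 1: f(2, 1) = 0, so P lies on C.
Step 2: partial derivatives
  f_x(x, y) = 4*x*y - 4*x + y**2 + y - 1, f_y(x, y) = 2*x**2 + 2*x*y + x + 3*y**2 + 2*y + 1.
  f_x(P) = 1, f_y(P) = 20 (gradient nonzero, so P is smooth).
Step 3: tangent line at P: 1·(x − 2) + 20·(y − 1) = 0.
Expanding: x + 20*y - 22 = 0.


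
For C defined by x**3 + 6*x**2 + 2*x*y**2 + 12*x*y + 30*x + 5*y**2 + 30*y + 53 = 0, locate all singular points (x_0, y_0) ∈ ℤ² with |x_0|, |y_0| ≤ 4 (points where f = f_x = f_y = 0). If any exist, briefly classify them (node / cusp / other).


Singular points: {(-2, -3)}; classification: cusp.

Compute partial derivatives:
  f_x = 3*x**2 + 12*x + 2*y**2 + 12*y + 30.
  f_y = 4*x*y + 12*x + 10*y + 30.
Scan x_0 ∈ {−4, ..., 4}. For each x_0, f_y(x_0, y) is a polynomial in y; find its integer roots y ∈ {−4, ..., 4}, then test f_x and f at those candidates.
  x = -4: f_y(-4, y) = -6*y - 18; vanishes at y ∈ {-3}. (-4, -3): f_x = 12 ≠ 0.
  x = -3: f_y(-3, y) = -2*y - 6; vanishes at y ∈ {-3}. (-3, -3): f_x = 3 ≠ 0.
  x = -2: f_y(-2, y) = 2*y + 6; vanishes at y ∈ {-3}. (-2, -3): f_x = 0, f = 0 — SINGULAR.
  x = -1: f_y(-1, y) = 6*y + 18; vanishes at y ∈ {-3}. (-1, -3): f_x = 3 ≠ 0.
  x = 0: f_y(0, y) = 10*y + 30; vanishes at y ∈ {-3}. (0, -3): f_x = 12 ≠ 0.
  x = 1: f_y(1, y) = 14*y + 42; vanishes at y ∈ {-3}. (1, -3): f_x = 27 ≠ 0.
  x = 2: f_y(2, y) = 18*y + 54; vanishes at y ∈ {-3}. (2, -3): f_x = 48 ≠ 0.
  x = 3: f_y(3, y) = 22*y + 66; vanishes at y ∈ {-3}. (3, -3): f_x = 75 ≠ 0.
  x = 4: f_y(4, y) = 26*y + 78; vanishes at y ∈ {-3}. (4, -3): f_x = 108 ≠ 0.
Only singular point on the grid: (-2, -3).
Classify: substitute x = -2 + u, y = -3 + v and expand: f = u**3 + 2*u*v**2 + v**2.
No constant or linear terms (consistent with a singular point). Quadratic part: v**2. Cubic part: u**3 + 2*u*v**2.
The quadratic part v**2 is a perfect square, so there is a single (double) tangent line v = 0, i.e. y = -3. Restricting the cubic part to that line (v = 0) leaves u**3 ≠ 0, so f is not divisible by v and the branch is v² ≈ -u**3 to lowest order — this is a cusp.
Classification: cusp.


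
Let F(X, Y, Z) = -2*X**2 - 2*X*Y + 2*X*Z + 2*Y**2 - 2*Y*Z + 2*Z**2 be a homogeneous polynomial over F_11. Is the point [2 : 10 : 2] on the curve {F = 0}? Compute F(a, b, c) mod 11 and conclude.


F(2,10,2) ≡ 7 (mod 11); P is NOT on the curve.

Evaluate F(2, 10, 2) term-by-term (mod 11).
  -2*X**2 ↦ -2·4·1·1 = -8
  -2*X*Y ↦ -2·2·10·1 = -40
  2*X*Z ↦ 2·2·1·2 = 8
  2*Y**2 ↦ 2·1·100·1 = 200
  -2*Y*Z ↦ -2·1·10·2 = -40
  2*Z**2 ↦ 2·1·1·4 = 8
Sum: F(2, 10, 2) = (-8) + (-40) + (8) + (200) + (-40) + (8) = 128.
Reducing mod 11: 128 ≡ 7 (mod 11).
Since F(a, b, c) ≡ 7 ≠ 0 (mod 11), P does NOT lie on the curve.


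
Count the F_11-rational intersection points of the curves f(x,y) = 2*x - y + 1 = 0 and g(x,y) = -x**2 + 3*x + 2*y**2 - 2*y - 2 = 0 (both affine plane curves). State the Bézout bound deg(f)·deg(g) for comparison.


Common zeros: ∅; count = 0; Bézout bound = 2.

deg(f) = 1, deg(g) = 2, so Bézout bound = 2.
Scan x ∈ F_11. For each x, list the y ∈ F_11 with f(x, y) ≡ 0 and those with g(x, y) ≡ 0 (mod 11); the common zeros in that column are the intersection.
  x = 0: f ≡ 0 at y ∈ {1}; g ≡ 0 at y ∈ {4, 8}; common: ∅.
  x = 1: f ≡ 0 at y ∈ {3}; g ≡ 0 at y ∈ {0, 1}; common: ∅.
  x = 2: f ≡ 0 at y ∈ {5}; g ≡ 0 at y ∈ {0, 1}; common: ∅.
  x = 3: f ≡ 0 at y ∈ {7}; g ≡ 0 at y ∈ {4, 8}; common: ∅.
  x = 4: f ≡ 0 at y ∈ {9}; g ≡ 0 at y ∈ ∅; common: ∅.
  x = 5: f ≡ 0 at y ∈ {0}; g ≡ 0 at y ∈ {3, 9}; common: ∅.
  x = 6: f ≡ 0 at y ∈ {2}; g ≡ 0 at y ∈ ∅; common: ∅.
  x = 7: f ≡ 0 at y ∈ {4}; g ≡ 0 at y ∈ ∅; common: ∅.
  x = 8: f ≡ 0 at y ∈ {6}; g ≡ 0 at y ∈ ∅; common: ∅.
  x = 9: f ≡ 0 at y ∈ {8}; g ≡ 0 at y ∈ {3, 9}; common: ∅.
  x = 10: f ≡ 0 at y ∈ {10}; g ≡ 0 at y ∈ ∅; common: ∅.
Collecting: common zeros = ∅, so the count is 0.
Comparison with the Bézout bound: 0 ≤ 2 = deg(f)·deg(g), as expected for curves with no common component (the affine F_11-count falls short of the bound because intersections may lie at infinity, over extension fields, or carry multiplicity).


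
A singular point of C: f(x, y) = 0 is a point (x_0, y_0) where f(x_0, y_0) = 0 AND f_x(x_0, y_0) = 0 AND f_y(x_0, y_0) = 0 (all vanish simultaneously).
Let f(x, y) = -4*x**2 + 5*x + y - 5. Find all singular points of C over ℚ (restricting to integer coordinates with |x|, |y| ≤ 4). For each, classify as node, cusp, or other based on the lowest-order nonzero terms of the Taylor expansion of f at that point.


No singular points in the scanned grid; C is smooth there.

Compute partial derivatives:
  f_x = 5 - 8*x.
  f_y = 1.
f_y = 1 is a nonzero constant, so f_y never vanishes: no point (x, y) can satisfy f = f_x = f_y = 0. In particular no (x, y) ∈ {−4, ..., 4}² is singular; the curve is smooth.
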